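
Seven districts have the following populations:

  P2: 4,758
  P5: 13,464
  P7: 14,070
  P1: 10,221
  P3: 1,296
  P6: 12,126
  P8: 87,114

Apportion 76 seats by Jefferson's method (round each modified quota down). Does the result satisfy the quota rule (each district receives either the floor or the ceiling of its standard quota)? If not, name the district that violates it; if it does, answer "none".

P8

Standard quotas: P2 2.528, P5 7.153, P7 7.475, P1 5.430, P3 0.689, P6 6.442, P8 46.282.
Jefferson allocation: P2 2, P5 7, P7 7, P1 5, P3 0, P6 6, P8 49.
P8 has quota 46.282 (lower 46, upper 47) but receives 49 — outside the quota interval.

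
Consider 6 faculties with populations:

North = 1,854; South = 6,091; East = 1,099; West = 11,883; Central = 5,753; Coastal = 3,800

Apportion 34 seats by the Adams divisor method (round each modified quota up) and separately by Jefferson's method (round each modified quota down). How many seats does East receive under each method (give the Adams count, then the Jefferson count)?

Adams: North 2, South 7, East 2, West 13, Central 6, Coastal 4.
Jefferson: North 2, South 7, East 1, West 14, Central 6, Coastal 4.
East gets 2 under Adams and 1 under Jefferson.

2 and 1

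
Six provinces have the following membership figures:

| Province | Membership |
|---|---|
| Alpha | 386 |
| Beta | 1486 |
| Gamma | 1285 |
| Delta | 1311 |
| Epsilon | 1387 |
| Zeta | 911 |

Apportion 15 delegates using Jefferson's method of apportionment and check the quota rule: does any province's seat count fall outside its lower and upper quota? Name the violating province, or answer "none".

Standard quotas: Alpha 0.856, Beta 3.294, Gamma 2.849, Delta 2.906, Epsilon 3.075, Zeta 2.020.
Jefferson allocation: Alpha 1, Beta 3, Gamma 3, Delta 3, Epsilon 3, Zeta 2.
Every allocation lies between the lower and upper quota.

none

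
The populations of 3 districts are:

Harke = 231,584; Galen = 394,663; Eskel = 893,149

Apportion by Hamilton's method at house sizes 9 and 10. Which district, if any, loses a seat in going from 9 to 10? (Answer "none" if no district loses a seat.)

Harke

At 9 seats: Harke 2, Galen 2, Eskel 5.
At 10 seats: Harke 1, Galen 3, Eskel 6.
Harke drops from 2 to 1.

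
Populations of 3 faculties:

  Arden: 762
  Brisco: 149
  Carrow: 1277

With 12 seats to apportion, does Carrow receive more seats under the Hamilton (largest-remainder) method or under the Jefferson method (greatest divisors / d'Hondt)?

Jefferson

Hamilton: Arden 4, Brisco 1, Carrow 7.
Jefferson: Arden 4, Brisco 0, Carrow 8.
Carrow gets 7 under Hamilton and 8 under Jefferson.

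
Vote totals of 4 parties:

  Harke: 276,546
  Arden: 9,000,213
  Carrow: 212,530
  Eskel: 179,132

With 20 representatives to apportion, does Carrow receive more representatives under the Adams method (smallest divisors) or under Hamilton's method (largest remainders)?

Adams: Harke 1, Arden 17, Carrow 1, Eskel 1.
Hamilton: Harke 1, Arden 19, Carrow 0, Eskel 0.
Carrow gets 1 under Adams and 0 under Hamilton.

Adams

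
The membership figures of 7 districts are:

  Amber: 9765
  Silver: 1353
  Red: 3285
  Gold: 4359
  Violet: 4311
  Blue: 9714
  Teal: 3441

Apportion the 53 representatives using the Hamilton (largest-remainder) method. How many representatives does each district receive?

Amber 14, Silver 2, Red 5, Gold 7, Violet 6, Blue 14, Teal 5

Total 36228; standard divisor 36228/53 ≈ 683.547.
Standard quotas: Amber 14.2858, Silver 1.9794, Red 4.8058, Gold 6.3770, Violet 6.3068, Blue 14.2112, Teal 5.0340.
Lower quotas: Amber 14, Silver 1, Red 4, Gold 6, Violet 6, Blue 14, Teal 5 (sum 50, leaving 3 seats).
Remainders in descending order: Silver 0.9794, Red 0.8058, Gold 0.3770, Violet 0.3068, Amber 0.2858, Blue 0.2112, Teal 0.0340.
The surplus seats go to Silver, Red, Gold.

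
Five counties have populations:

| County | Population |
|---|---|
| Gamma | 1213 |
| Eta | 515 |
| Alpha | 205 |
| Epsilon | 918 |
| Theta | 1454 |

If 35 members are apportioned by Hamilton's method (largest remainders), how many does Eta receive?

4

The standard divisor is 4305/35 = 123.
Standard quotas: Gamma 9.862, Eta 4.187, Alpha 1.667, Epsilon 7.463, Theta 11.821.
Lower quotas: Gamma 9, Eta 4, Alpha 1, Epsilon 7, Theta 11 (sum 32, leaving 3 seats).
Remainders in descending order: Gamma 0.862, Theta 0.821, Alpha 0.667, Epsilon 0.463, Eta 0.187.
The surplus seats go to Gamma, Theta, Alpha.
Eta receives 4.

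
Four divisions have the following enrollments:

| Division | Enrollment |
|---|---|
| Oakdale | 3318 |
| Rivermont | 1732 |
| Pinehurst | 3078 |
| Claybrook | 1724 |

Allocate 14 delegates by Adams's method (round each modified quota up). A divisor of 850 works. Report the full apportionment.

Oakdale 4; Rivermont 3; Pinehurst 4; Claybrook 3

With modified divisor 850: modified quotas Oakdale 3.904, Rivermont 2.038, Pinehurst 3.621, Claybrook 2.028.
Rounding up: Oakdale 4, Rivermont 3, Pinehurst 4, Claybrook 3 (total 14).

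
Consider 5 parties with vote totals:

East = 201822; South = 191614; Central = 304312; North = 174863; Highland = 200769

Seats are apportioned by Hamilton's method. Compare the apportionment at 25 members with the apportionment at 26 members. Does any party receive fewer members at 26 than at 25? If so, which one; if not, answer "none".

none

At 25 seats: East 5, South 4, Central 7, North 4, Highland 5.
At 26 seats: East 5, South 5, Central 7, North 4, Highland 5.
No party's allocation decreased.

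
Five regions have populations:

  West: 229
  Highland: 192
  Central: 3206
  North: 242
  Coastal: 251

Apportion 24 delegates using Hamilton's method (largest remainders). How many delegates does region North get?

1

Standard divisor: 4120 ÷ 24 ≈ 171.667.
Standard quotas: West 1.334, Highland 1.118, Central 18.676, North 1.410, Coastal 1.462.
Lower quotas: West 1, Highland 1, Central 18, North 1, Coastal 1 (sum 22, leaving 2 seats).
Remainders in descending order: Central 0.676, Coastal 0.462, North 0.410, West 0.334, Highland 0.118.
The surplus seats go to Central, Coastal.
North receives 1.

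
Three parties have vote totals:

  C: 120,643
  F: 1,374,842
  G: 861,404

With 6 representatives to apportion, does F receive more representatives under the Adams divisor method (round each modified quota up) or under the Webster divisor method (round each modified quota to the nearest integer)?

Webster

Adams: C 1, F 3, G 2.
Webster: C 0, F 4, G 2.
F gets 3 under Adams and 4 under Webster.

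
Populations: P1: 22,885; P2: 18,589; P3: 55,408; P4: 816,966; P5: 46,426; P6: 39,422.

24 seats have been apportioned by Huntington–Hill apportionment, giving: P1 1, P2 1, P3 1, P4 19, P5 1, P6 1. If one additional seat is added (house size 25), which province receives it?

P4

Priority for the next seat is population ÷ (√(s·(s+1))).
Priorities: P1 16182.139, P2 13144.408, P3 39179.373, P4 41909.472, P5 32828.139, P6 27875.564.
Highest priority: P4.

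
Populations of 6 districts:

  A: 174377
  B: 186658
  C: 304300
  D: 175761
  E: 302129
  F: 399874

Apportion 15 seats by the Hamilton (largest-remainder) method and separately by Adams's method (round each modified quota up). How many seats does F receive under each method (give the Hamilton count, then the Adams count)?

Hamilton: A 1, B 2, C 3, D 2, E 3, F 4.
Adams: A 2, B 2, C 3, D 2, E 3, F 3.
F gets 4 under Hamilton and 3 under Adams.

4 and 3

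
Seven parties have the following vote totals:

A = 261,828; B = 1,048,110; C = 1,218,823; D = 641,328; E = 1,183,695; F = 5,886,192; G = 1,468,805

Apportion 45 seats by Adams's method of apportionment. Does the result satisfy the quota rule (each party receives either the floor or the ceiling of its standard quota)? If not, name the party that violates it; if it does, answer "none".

F

Standard quotas: A 1.006, B 4.028, C 4.684, D 2.465, E 4.549, F 22.622, G 5.645.
Adams allocation: A 1, B 4, C 5, D 3, E 5, F 21, G 6.
F has quota 22.622 (lower 22, upper 23) but receives 21 — outside the quota interval.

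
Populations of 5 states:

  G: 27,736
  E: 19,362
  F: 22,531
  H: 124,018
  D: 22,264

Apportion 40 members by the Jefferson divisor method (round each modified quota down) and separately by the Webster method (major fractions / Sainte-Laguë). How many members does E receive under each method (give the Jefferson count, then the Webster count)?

3 and 4

Jefferson: G 5, E 3, F 4, H 24, D 4.
Webster: G 5, E 4, F 4, H 23, D 4.
E gets 3 under Jefferson and 4 under Webster.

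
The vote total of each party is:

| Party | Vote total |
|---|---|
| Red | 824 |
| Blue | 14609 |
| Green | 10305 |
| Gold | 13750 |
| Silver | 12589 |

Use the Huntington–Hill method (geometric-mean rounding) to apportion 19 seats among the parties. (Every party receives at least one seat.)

Red: 1, Blue: 5, Green: 4, Gold: 5, Silver: 4

With divisor 2895: modified quotas Red 0.285, Blue 5.046, Green 3.560, Gold 4.750, Silver 4.349.
Geometric-mean thresholds: Red (min 1), Blue √(5·6)=5.477, Green √(3·4)=3.464, Gold √(4·5)=4.472, Silver √(4·5)=4.472.
Each quota rounded against its threshold gives Red 1, Blue 5, Green 4, Gold 5, Silver 4 (total 19).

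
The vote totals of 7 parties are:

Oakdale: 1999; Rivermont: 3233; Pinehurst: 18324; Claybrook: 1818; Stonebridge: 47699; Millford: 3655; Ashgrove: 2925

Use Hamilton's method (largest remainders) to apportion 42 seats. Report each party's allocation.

Oakdale 1; Rivermont 2; Pinehurst 10; Claybrook 1; Stonebridge 25; Millford 2; Ashgrove 1

The standard divisor is 79653/42 ≈ 1896.5.
Standard quotas: Oakdale 1.0540, Rivermont 1.7047, Pinehurst 9.6620, Claybrook 0.9586, Stonebridge 25.1511, Millford 1.9272, Ashgrove 1.5423.
Lower quotas: Oakdale 1, Rivermont 1, Pinehurst 9, Claybrook 0, Stonebridge 25, Millford 1, Ashgrove 1 (sum 38, leaving 4 seats).
Remainders in descending order: Claybrook 0.9586, Millford 0.9272, Rivermont 0.7047, Pinehurst 0.6620, Ashgrove 0.5423, Stonebridge 0.1511, Oakdale 0.0540.
Largest remainders: Claybrook, Millford, Rivermont, Pinehurst receive the extra seats.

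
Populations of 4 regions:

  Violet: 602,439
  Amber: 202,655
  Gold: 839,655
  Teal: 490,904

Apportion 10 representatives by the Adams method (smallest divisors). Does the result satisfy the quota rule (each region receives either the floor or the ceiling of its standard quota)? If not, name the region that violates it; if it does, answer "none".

none

Standard quotas: Violet 2.821, Amber 0.949, Gold 3.932, Teal 2.299.
Adams allocation: Violet 3, Amber 1, Gold 4, Teal 2.
Every allocation lies between the lower and upper quota.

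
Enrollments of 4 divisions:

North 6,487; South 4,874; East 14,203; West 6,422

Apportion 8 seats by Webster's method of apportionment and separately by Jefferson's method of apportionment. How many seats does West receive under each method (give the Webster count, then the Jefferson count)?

Webster: North 2, South 1, East 3, West 2.
Jefferson: North 2, South 1, East 4, West 1.
West gets 2 under Webster and 1 under Jefferson.

2 and 1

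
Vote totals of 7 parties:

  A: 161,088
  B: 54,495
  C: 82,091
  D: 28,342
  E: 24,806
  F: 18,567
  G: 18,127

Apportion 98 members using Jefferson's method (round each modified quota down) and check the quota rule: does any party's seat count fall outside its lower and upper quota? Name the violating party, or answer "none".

Standard quotas: A 40.738, B 13.781, C 20.760, D 7.167, E 6.273, F 4.695, G 4.584.
Jefferson allocation: A 42, B 14, C 21, D 7, E 6, F 4, G 4.
A has quota 40.738 (lower 40, upper 41) but receives 42 — outside the quota interval.

A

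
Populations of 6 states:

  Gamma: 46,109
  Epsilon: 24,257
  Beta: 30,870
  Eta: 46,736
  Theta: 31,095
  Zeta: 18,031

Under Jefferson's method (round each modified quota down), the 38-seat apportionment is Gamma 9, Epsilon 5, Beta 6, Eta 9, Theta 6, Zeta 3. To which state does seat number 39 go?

Priority for the next seat is population ÷ (current seats + 1).
Priorities: Gamma 4610.900, Epsilon 4042.833, Beta 4410.000, Eta 4673.600, Theta 4442.143, Zeta 4507.750.
Highest priority: Eta.

Eta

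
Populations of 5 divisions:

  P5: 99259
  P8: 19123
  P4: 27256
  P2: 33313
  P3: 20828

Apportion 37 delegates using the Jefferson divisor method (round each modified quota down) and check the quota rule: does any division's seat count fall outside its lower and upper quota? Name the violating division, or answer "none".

Standard quotas: P5 18.383, P8 3.542, P4 5.048, P2 6.170, P3 3.857.
Jefferson allocation: P5 19, P8 3, P4 5, P2 6, P3 4.
Every allocation lies between the lower and upper quota.

none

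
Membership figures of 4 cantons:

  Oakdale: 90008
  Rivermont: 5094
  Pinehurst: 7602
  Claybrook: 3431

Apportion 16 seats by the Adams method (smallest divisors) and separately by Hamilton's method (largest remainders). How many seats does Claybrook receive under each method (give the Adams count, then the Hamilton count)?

Adams: Oakdale 12, Rivermont 1, Pinehurst 2, Claybrook 1.
Hamilton: Oakdale 14, Rivermont 1, Pinehurst 1, Claybrook 0.
Claybrook gets 1 under Adams and 0 under Hamilton.

1 and 0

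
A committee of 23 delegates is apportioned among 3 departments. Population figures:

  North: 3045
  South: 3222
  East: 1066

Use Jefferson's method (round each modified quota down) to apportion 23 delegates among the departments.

North 10, South 10, East 3

Standard divisor 7333/23 ≈ 318.826; standard quotas: North 9.551, South 10.106, East 3.344.
Rounding down gives 9, 10, 3 = 22 seats, so the divisor must be adjusted.
With modified divisor 300: modified quotas North 10.150, South 10.740, East 3.553.
Rounding down: North 10, South 10, East 3 (total 23).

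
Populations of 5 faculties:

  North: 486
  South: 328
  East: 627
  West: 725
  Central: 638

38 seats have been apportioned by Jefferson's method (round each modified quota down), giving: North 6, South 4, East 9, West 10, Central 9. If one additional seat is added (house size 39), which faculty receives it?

Priority for the next seat is population ÷ (current seats + 1).
Priorities: North 69.429, South 65.600, East 62.700, West 65.909, Central 63.800.
Highest priority: North.

North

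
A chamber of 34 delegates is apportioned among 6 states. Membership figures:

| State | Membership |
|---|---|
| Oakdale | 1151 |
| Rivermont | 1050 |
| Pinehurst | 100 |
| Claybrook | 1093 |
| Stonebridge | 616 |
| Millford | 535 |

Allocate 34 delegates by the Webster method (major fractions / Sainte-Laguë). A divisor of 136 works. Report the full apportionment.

With modified divisor 136: modified quotas Oakdale 8.463, Rivermont 7.721, Pinehurst 0.735, Claybrook 8.037, Stonebridge 4.529, Millford 3.934.
Rounding to the nearest integer: Oakdale 8, Rivermont 8, Pinehurst 1, Claybrook 8, Stonebridge 5, Millford 4 (total 34).

Oakdale=8, Rivermont=8, Pinehurst=1, Claybrook=8, Stonebridge=5, Millford=4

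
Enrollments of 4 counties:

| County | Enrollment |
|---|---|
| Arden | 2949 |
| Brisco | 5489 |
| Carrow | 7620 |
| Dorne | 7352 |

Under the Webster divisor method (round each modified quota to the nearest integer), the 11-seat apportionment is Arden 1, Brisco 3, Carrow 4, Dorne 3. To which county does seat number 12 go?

Dorne

Priority for the next seat is population ÷ (current seats + 0.5).
Priorities: Arden 1966.000, Brisco 1568.286, Carrow 1693.333, Dorne 2100.571.
Highest priority: Dorne.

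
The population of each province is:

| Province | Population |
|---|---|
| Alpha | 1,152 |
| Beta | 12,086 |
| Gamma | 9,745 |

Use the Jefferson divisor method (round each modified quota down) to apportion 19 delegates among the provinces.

Alpha 1; Beta 10; Gamma 8

Standard divisor 22983/19 ≈ 1209.632; standard quotas: Alpha 0.952, Beta 9.991, Gamma 8.056.
Rounding down gives 0, 9, 8 = 17 seats, so the divisor must be adjusted.
With modified divisor 1125: modified quotas Alpha 1.024, Beta 10.743, Gamma 8.662.
Rounding down: Alpha 1, Beta 10, Gamma 8 (total 19).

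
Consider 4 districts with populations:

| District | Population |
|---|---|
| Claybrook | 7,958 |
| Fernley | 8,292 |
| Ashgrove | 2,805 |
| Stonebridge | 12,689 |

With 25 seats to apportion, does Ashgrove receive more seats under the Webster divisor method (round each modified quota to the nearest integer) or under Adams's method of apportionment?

Adams

Webster: Claybrook 6, Fernley 7, Ashgrove 2, Stonebridge 10.
Adams: Claybrook 6, Fernley 6, Ashgrove 3, Stonebridge 10.
Ashgrove gets 2 under Webster and 3 under Adams.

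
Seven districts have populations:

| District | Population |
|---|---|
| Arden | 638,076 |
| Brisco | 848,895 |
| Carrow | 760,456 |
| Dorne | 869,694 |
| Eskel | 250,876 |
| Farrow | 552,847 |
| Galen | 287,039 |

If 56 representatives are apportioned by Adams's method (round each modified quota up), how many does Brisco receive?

11

Standard divisor 4207883/56 ≈ 75140.768; standard quotas: Arden 8.492, Brisco 11.297, Carrow 10.120, Dorne 11.574, Eskel 3.339, Farrow 7.357, Galen 3.820.
Rounding up gives 9, 12, 11, 12, 4, 8, 4 = 60 seats, so the divisor must be adjusted.
With modified divisor 79400: modified quotas Arden 8.036, Brisco 10.691, Carrow 9.578, Dorne 10.953, Eskel 3.160, Farrow 6.963, Galen 3.615.
Rounding up: Arden 9, Brisco 11, Carrow 10, Dorne 11, Eskel 4, Farrow 7, Galen 4 (total 56).
Brisco receives 11.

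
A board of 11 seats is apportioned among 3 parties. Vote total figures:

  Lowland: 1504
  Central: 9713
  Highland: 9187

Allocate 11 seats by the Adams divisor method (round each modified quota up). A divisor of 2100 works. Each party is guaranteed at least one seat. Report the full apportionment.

With modified divisor 2100: modified quotas Lowland 0.716, Central 4.625, Highland 4.375.
Rounding up: Lowland 1, Central 5, Highland 5 (total 11).

Lowland 1, Central 5, Highland 5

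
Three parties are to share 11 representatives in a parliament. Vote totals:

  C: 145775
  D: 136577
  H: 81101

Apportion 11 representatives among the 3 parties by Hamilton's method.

C: 4; D: 4; H: 3

The standard divisor is 363453/11 ≈ 33041.182.
Standard quotas: C 4.4119, D 4.1335, H 2.4545.
Lower quotas: C 4, D 4, H 2 (sum 10, leaving 1 seat).
Remainders in descending order: H 0.4545, C 0.4119, D 0.1335.
Largest remainder: H receives the extra seat.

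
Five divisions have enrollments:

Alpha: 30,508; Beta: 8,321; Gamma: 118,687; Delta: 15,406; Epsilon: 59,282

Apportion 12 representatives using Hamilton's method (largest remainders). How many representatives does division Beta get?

Total 232204; standard divisor 232204/12 ≈ 19350.333.
Standard quotas: Alpha 1.5766, Beta 0.4300, Gamma 6.1336, Delta 0.7962, Epsilon 3.0636.
Lower quotas: Alpha 1, Beta 0, Gamma 6, Delta 0, Epsilon 3 (sum 10, leaving 2 seats).
Remainders in descending order: Delta 0.7962, Alpha 0.5766, Beta 0.4300, Gamma 0.1336, Epsilon 0.0636.
Largest remainders: Delta, Alpha receive the extra seats.
Beta receives 0.

0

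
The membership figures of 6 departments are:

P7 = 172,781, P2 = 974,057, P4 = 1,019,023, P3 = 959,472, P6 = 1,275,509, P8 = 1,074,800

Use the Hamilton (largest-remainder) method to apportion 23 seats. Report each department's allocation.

The standard divisor is 5475642/23 ≈ 238071.391.
Standard quotas: P7 0.7258, P2 4.0914, P4 4.2803, P3 4.0302, P6 5.3577, P8 4.5146.
Lower quotas: P7 0, P2 4, P4 4, P3 4, P6 5, P8 4 (sum 21, leaving 2 seats).
Remainders in descending order: P7 0.7258, P8 0.5146, P6 0.3577, P4 0.2803, P2 0.0914, P3 0.0302.
Largest remainders: P7, P8 receive the extra seats.

P7 1, P2 4, P4 4, P3 4, P6 5, P8 5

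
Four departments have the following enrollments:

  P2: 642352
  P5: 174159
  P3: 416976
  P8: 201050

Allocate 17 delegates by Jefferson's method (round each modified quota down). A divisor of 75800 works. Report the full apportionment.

With modified divisor 75800: modified quotas P2 8.474, P5 2.298, P3 5.501, P8 2.652.
Rounding down: P2 8, P5 2, P3 5, P8 2 (total 17).

P2=8; P5=2; P3=5; P8=2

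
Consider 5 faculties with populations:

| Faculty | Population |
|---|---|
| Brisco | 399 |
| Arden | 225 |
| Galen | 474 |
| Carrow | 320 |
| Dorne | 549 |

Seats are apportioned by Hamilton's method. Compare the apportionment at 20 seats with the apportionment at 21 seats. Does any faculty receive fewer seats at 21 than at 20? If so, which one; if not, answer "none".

At 20 seats: Brisco 4, Arden 2, Galen 5, Carrow 3, Dorne 6.
At 21 seats: Brisco 4, Arden 2, Galen 5, Carrow 4, Dorne 6.
No faculty's allocation decreased.

none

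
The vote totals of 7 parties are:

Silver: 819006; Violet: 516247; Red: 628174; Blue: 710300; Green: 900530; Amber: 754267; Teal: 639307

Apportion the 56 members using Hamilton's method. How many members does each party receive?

Standard divisor: 4967831 ÷ 56 ≈ 88711.268.
Standard quotas: Silver 9.2323, Violet 5.8194, Red 7.0811, Blue 8.0069, Green 10.1512, Amber 8.5025, Teal 7.2066.
Lower quotas: Silver 9, Violet 5, Red 7, Blue 8, Green 10, Amber 8, Teal 7 (sum 54, leaving 2 seats).
Remainders in descending order: Violet 0.8194, Amber 0.5025, Silver 0.2323, Teal 0.2066, Green 0.1512, Red 0.0811, Blue 0.0069.
The surplus seats go to Violet, Amber.

Silver: 9; Violet: 6; Red: 7; Blue: 8; Green: 10; Amber: 9; Teal: 7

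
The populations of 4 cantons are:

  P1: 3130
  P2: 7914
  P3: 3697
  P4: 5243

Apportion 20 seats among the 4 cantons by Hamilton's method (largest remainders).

The standard divisor is 19984/20 ≈ 999.2.
Standard quotas: P1 3.1325, P2 7.9203, P3 3.7000, P4 5.2472.
Lower quotas: P1 3, P2 7, P3 3, P4 5 (sum 18, leaving 2 seats).
Remainders in descending order: P2 0.9203, P3 0.7000, P4 0.2472, P1 0.1325.
The surplus seats go to P2, P3.

P1 3, P2 8, P3 4, P4 5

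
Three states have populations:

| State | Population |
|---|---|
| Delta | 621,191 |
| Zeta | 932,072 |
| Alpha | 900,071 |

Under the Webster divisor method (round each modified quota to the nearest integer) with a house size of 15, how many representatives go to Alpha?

5

Standard divisor 2453334/15 ≈ 163555.6; standard quotas: Delta 3.798, Zeta 5.699, Alpha 5.503.
Rounding to the nearest integer gives 4, 6, 6 = 16 seats, so the divisor must be adjusted.
With modified divisor 166600: modified quotas Delta 3.729, Zeta 5.595, Alpha 5.403.
Rounding to the nearest integer: Delta 4, Zeta 6, Alpha 5 (total 15).
Alpha receives 5.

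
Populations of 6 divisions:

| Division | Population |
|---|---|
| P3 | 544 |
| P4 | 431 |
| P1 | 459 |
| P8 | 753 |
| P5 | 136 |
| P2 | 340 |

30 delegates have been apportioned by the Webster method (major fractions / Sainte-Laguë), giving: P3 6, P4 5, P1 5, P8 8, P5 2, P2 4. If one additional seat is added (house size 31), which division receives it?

Priority for the next seat is population ÷ (current seats + 0.5).
Priorities: P3 83.692, P4 78.364, P1 83.455, P8 88.588, P5 54.400, P2 75.556.
Highest priority: P8.

P8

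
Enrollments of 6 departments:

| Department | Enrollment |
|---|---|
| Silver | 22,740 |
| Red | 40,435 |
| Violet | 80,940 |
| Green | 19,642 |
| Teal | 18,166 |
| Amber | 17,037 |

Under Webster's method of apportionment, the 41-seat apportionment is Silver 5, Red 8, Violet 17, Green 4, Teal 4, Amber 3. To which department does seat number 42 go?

Priority for the next seat is population ÷ (current seats + 0.5).
Priorities: Silver 4134.545, Red 4757.059, Violet 4625.143, Green 4364.889, Teal 4036.889, Amber 4867.714.
Highest priority: Amber.

Amber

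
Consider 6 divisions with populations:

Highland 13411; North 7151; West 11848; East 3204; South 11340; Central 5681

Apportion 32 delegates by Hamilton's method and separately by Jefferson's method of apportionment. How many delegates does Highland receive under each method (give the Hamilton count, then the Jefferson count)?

Hamilton: Highland 8, North 4, West 7, East 2, South 7, Central 4.
Jefferson: Highland 9, North 4, West 7, East 2, South 7, Central 3.
Highland gets 8 under Hamilton and 9 under Jefferson.

8 and 9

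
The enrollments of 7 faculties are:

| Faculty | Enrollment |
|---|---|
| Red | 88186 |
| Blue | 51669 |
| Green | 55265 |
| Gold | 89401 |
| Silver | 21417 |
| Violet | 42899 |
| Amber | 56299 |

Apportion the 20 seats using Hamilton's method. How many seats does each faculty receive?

Red: 4; Blue: 3; Green: 3; Gold: 4; Silver: 1; Violet: 2; Amber: 3

Total 405136; standard divisor 405136/20 ≈ 20256.8.
Standard quotas: Red 4.3534, Blue 2.5507, Green 2.7282, Gold 4.4134, Silver 1.0573, Violet 2.1178, Amber 2.7793.
Lower quotas: Red 4, Blue 2, Green 2, Gold 4, Silver 1, Violet 2, Amber 2 (sum 17, leaving 3 seats).
Remainders in descending order: Amber 0.7793, Green 0.7282, Blue 0.5507, Gold 0.4134, Red 0.3534, Violet 0.1178, Silver 0.0573.
The surplus seats go to Amber, Green, Blue.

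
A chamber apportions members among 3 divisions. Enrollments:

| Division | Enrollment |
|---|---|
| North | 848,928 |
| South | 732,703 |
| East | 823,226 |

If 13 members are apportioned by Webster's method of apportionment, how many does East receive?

Standard divisor 2404857/13 ≈ 184989; standard quotas: North 4.589, South 3.961, East 4.450.
Rounding to the nearest integer gives North 5, South 4, East 4 — total 13, matching the house size, so no adjustment is needed.
East receives 4.

4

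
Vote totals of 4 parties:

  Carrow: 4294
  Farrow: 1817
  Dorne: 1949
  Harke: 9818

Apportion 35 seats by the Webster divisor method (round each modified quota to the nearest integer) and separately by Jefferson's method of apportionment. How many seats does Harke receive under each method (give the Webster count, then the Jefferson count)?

Webster: Carrow 8, Farrow 4, Dorne 4, Harke 19.
Jefferson: Carrow 8, Farrow 3, Dorne 4, Harke 20.
Harke gets 19 under Webster and 20 under Jefferson.

19 and 20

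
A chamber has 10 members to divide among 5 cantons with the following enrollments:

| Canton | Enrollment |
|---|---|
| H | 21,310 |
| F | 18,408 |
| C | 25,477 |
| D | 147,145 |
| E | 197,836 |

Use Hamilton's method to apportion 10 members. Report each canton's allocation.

Standard divisor: 410176 ÷ 10 ≈ 41017.6.
Standard quotas: H 0.5195, F 0.4488, C 0.6211, D 3.5874, E 4.8232.
Lower quotas: H 0, F 0, C 0, D 3, E 4 (sum 7, leaving 3 seats).
Remainders in descending order: E 0.8232, C 0.6211, D 0.5874, H 0.5195, F 0.4488.
Largest remainders: E, C, D receive the extra seats.

H 0, F 0, C 1, D 4, E 5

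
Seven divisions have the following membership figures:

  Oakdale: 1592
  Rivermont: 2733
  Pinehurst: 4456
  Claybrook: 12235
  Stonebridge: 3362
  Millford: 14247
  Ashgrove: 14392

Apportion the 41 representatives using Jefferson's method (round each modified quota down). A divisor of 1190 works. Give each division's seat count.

With modified divisor 1190: modified quotas Oakdale 1.338, Rivermont 2.297, Pinehurst 3.745, Claybrook 10.282, Stonebridge 2.825, Millford 11.972, Ashgrove 12.094.
Rounding down: Oakdale 1, Rivermont 2, Pinehurst 3, Claybrook 10, Stonebridge 2, Millford 11, Ashgrove 12 (total 41).

Oakdale=1, Rivermont=2, Pinehurst=3, Claybrook=10, Stonebridge=2, Millford=11, Ashgrove=12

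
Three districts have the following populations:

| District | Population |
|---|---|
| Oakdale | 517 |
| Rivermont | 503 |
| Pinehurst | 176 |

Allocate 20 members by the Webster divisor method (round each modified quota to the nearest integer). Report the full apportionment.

Oakdale 9, Rivermont 8, Pinehurst 3

Standard divisor 1196/20 ≈ 59.8; standard quotas: Oakdale 8.645, Rivermont 8.411, Pinehurst 2.943.
Rounding to the nearest integer gives Oakdale 9, Rivermont 8, Pinehurst 3 — total 20, matching the house size, so no adjustment is needed.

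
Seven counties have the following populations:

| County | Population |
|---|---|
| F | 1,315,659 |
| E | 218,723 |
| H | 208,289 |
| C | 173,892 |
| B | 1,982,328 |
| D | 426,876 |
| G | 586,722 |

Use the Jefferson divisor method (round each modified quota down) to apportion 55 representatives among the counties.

Standard divisor 4912489/55 ≈ 89317.982; standard quotas: F 14.730, E 2.449, H 2.332, C 1.947, B 22.194, D 4.779, G 6.569.
Rounding down gives 14, 2, 2, 1, 22, 4, 6 = 51 seats, so the divisor must be adjusted.
With modified divisor 84600: modified quotas F 15.552, E 2.585, H 2.462, C 2.055, B 23.432, D 5.046, G 6.935.
Rounding down: F 15, E 2, H 2, C 2, B 23, D 5, G 6 (total 55).

F=15, E=2, H=2, C=2, B=23, D=5, G=6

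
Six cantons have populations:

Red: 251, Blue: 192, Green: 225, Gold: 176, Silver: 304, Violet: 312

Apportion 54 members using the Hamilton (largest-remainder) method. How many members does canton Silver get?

The standard divisor is 1460/54 ≈ 27.037.
Standard quotas: Red 9.284, Blue 7.101, Green 8.322, Gold 6.510, Silver 11.244, Violet 11.540.
Lower quotas: Red 9, Blue 7, Green 8, Gold 6, Silver 11, Violet 11 (sum 52, leaving 2 seats).
Remainders in descending order: Violet 0.540, Gold 0.510, Green 0.322, Red 0.284, Silver 0.244, Blue 0.101.
Largest remainders: Violet, Gold receive the extra seats.
Silver receives 11.

11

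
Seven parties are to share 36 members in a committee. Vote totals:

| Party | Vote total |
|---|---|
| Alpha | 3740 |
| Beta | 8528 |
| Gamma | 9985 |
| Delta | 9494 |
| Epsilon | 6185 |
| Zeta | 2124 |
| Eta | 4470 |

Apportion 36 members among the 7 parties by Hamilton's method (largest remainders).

Alpha 3, Beta 7, Gamma 8, Delta 8, Epsilon 5, Zeta 2, Eta 3

Standard divisor: 44526 ÷ 36 ≈ 1236.833.
Standard quotas: Alpha 3.0239, Beta 6.8950, Gamma 8.0730, Delta 7.6761, Epsilon 5.0007, Zeta 1.7173, Eta 3.6141.
Lower quotas: Alpha 3, Beta 6, Gamma 8, Delta 7, Epsilon 5, Zeta 1, Eta 3 (sum 33, leaving 3 seats).
Remainders in descending order: Beta 0.8950, Zeta 0.7173, Delta 0.6761, Eta 0.6141, Gamma 0.0730, Alpha 0.0239, Epsilon 0.0007.
Largest remainders: Beta, Zeta, Delta receive the extra seats.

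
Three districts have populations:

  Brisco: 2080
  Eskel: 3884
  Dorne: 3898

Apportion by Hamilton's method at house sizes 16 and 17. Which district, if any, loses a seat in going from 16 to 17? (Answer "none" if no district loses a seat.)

Brisco

At 16 seats: Brisco 4, Eskel 6, Dorne 6.
At 17 seats: Brisco 3, Eskel 7, Dorne 7.
Brisco drops from 4 to 3.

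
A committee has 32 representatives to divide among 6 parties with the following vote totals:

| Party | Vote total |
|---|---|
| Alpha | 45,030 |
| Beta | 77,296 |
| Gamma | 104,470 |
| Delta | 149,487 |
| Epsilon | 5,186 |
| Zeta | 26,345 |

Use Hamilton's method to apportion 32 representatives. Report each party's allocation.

Standard divisor: 407814 ÷ 32 ≈ 12744.188.
Standard quotas: Alpha 3.5334, Beta 6.0652, Gamma 8.1975, Delta 11.7298, Epsilon 0.4069, Zeta 2.0672.
Lower quotas: Alpha 3, Beta 6, Gamma 8, Delta 11, Epsilon 0, Zeta 2 (sum 30, leaving 2 seats).
Remainders in descending order: Delta 0.7298, Alpha 0.5334, Epsilon 0.4069, Gamma 0.1975, Zeta 0.0672, Beta 0.0652.
Largest remainders: Delta, Alpha receive the extra seats.

Alpha: 4, Beta: 6, Gamma: 8, Delta: 12, Epsilon: 0, Zeta: 2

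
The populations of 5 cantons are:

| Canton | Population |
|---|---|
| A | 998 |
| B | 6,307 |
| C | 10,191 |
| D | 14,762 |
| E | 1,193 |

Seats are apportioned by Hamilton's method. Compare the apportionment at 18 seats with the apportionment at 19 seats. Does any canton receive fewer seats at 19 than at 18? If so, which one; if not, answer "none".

At 18 seats: A 1, B 3, C 5, D 8, E 1.
At 19 seats: A 0, B 4, C 6, D 8, E 1.
A drops from 1 to 0.

A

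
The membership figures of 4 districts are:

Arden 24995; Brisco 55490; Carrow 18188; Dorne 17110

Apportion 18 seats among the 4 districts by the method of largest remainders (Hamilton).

Arden 4, Brisco 8, Carrow 3, Dorne 3

Standard divisor: 115783 ÷ 18 ≈ 6432.389.
Standard quotas: Arden 3.8858, Brisco 8.6267, Carrow 2.8276, Dorne 2.6600.
Lower quotas: Arden 3, Brisco 8, Carrow 2, Dorne 2 (sum 15, leaving 3 seats).
Remainders in descending order: Arden 0.8858, Carrow 0.8276, Dorne 0.6600, Brisco 0.6267.
The surplus seats go to Arden, Carrow, Dorne.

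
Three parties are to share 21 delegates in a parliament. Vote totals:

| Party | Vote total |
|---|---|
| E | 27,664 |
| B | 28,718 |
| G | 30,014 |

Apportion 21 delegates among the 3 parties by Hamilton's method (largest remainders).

E=7, B=7, G=7

The standard divisor is 86396/21 ≈ 4114.095.
Standard quotas: E 6.7242, B 6.9804, G 7.2954.
Lower quotas: E 6, B 6, G 7 (sum 19, leaving 2 seats).
Remainders in descending order: B 0.9804, E 0.7242, G 0.2954.
The surplus seats go to B, E.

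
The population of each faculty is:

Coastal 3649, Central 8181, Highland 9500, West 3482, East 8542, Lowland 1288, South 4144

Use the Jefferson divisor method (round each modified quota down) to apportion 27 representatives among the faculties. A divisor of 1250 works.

With modified divisor 1250: modified quotas Coastal 2.919, Central 6.545, Highland 7.600, West 2.786, East 6.834, Lowland 1.030, South 3.315.
Rounding down: Coastal 2, Central 6, Highland 7, West 2, East 6, Lowland 1, South 3 (total 27).

Coastal 2, Central 6, Highland 7, West 2, East 6, Lowland 1, South 3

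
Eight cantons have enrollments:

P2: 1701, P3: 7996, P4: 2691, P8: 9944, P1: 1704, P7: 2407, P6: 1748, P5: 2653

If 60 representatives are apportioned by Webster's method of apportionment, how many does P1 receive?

Standard divisor 30844/60 ≈ 514.067; standard quotas: P2 3.309, P3 15.554, P4 5.235, P8 19.344, P1 3.315, P7 4.682, P6 3.400, P5 5.161.
Rounding to the nearest integer gives 3, 16, 5, 19, 3, 5, 3, 5 = 59 seats, so the divisor must be adjusted.
With modified divisor 505: modified quotas P2 3.368, P3 15.834, P4 5.329, P8 19.691, P1 3.374, P7 4.766, P6 3.461, P5 5.253.
Rounding to the nearest integer: P2 3, P3 16, P4 5, P8 20, P1 3, P7 5, P6 3, P5 5 (total 60).
P1 receives 3.

3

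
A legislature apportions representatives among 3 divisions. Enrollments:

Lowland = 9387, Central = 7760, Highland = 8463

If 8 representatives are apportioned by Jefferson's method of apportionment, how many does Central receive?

2

Standard divisor 25610/8 ≈ 3201.25; standard quotas: Lowland 2.932, Central 2.424, Highland 2.644.
Rounding down gives 2, 2, 2 = 6 seats, so the divisor must be adjusted.
With modified divisor 2700: modified quotas Lowland 3.477, Central 2.874, Highland 3.134.
Rounding down: Lowland 3, Central 2, Highland 3 (total 8).
Central receives 2.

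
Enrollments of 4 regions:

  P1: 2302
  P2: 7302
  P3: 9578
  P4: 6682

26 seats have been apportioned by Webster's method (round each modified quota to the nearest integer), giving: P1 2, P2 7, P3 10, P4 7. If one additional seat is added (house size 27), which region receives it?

Priority for the next seat is population ÷ (current seats + 0.5).
Priorities: P1 920.800, P2 973.600, P3 912.190, P4 890.933.
Highest priority: P2.

P2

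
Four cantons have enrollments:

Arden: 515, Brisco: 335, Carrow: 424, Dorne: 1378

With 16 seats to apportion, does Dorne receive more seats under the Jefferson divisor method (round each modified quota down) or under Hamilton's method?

Jefferson: Arden 3, Brisco 2, Carrow 2, Dorne 9.
Hamilton: Arden 3, Brisco 2, Carrow 3, Dorne 8.
Dorne gets 9 under Jefferson and 8 under Hamilton.

Jefferson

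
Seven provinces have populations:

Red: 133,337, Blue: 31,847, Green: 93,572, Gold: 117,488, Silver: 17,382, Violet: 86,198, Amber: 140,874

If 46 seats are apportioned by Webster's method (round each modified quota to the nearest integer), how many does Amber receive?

Standard divisor 620698/46 ≈ 13493.435; standard quotas: Red 9.882, Blue 2.360, Green 6.935, Gold 8.707, Silver 1.288, Violet 6.388, Amber 10.440.
Rounding to the nearest integer gives 10, 2, 7, 9, 1, 6, 10 = 45 seats, so the divisor must be adjusted.
With modified divisor 13340: modified quotas Red 9.995, Blue 2.387, Green 7.014, Gold 8.807, Silver 1.303, Violet 6.462, Amber 10.560.
Rounding to the nearest integer: Red 10, Blue 2, Green 7, Gold 9, Silver 1, Violet 6, Amber 11 (total 46).
Amber receives 11.

11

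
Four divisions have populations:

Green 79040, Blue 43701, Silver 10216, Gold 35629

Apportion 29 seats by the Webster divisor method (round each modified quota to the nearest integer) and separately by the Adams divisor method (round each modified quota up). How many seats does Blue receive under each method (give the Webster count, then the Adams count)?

7 and 8

Webster: Green 14, Blue 7, Silver 2, Gold 6.
Adams: Green 13, Blue 8, Silver 2, Gold 6.
Blue gets 7 under Webster and 8 under Adams.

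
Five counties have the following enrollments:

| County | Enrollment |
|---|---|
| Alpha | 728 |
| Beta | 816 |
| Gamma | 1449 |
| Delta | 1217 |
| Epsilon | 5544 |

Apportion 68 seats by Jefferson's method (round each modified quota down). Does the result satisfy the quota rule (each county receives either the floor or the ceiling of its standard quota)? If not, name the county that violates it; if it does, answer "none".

Epsilon

Standard quotas: Alpha 5.075, Beta 5.689, Gamma 10.102, Delta 8.484, Epsilon 38.650.
Jefferson allocation: Alpha 5, Beta 5, Gamma 10, Delta 8, Epsilon 40.
Epsilon has quota 38.650 (lower 38, upper 39) but receives 40 — outside the quota interval.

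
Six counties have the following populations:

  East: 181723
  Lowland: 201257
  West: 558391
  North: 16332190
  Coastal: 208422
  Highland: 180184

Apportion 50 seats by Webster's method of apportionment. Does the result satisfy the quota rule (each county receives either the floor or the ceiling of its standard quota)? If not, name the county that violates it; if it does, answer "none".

Standard quotas: East 0.514, Lowland 0.570, West 1.581, North 46.235, Coastal 0.590, Highland 0.510.
Webster allocation: East 1, Lowland 1, West 2, North 45, Coastal 1, Highland 0.
North has quota 46.235 (lower 46, upper 47) but receives 45 — outside the quota interval.

North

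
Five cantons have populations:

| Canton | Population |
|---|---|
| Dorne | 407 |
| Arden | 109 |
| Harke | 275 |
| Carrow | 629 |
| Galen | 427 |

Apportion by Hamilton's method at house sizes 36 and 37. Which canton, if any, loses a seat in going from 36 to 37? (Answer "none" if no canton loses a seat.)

Harke

At 36 seats: Dorne 8, Arden 2, Harke 6, Carrow 12, Galen 8.
At 37 seats: Dorne 8, Arden 2, Harke 5, Carrow 13, Galen 9.
Harke drops from 6 to 5.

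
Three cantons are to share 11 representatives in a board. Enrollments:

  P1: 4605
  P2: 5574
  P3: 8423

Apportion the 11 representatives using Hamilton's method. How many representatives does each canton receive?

Total 18602; standard divisor 18602/11 ≈ 1691.091.
Standard quotas: P1 2.7231, P2 3.2961, P3 4.9808.
Lower quotas: P1 2, P2 3, P3 4 (sum 9, leaving 2 seats).
Remainders in descending order: P3 0.9808, P1 0.7231, P2 0.2961.
Largest remainders: P3, P1 receive the extra seats.

P1: 3, P2: 3, P3: 5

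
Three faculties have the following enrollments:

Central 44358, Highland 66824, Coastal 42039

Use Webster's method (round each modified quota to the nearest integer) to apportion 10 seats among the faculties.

Standard divisor 153221/10 ≈ 15322.1; standard quotas: Central 2.895, Highland 4.361, Coastal 2.744.
Rounding to the nearest integer gives Central 3, Highland 4, Coastal 3 — total 10, matching the house size, so no adjustment is needed.

Central 3; Highland 4; Coastal 3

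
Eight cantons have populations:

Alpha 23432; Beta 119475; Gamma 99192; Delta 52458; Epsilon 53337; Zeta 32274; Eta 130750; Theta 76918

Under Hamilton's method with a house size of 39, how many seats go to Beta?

The standard divisor is 587836/39 ≈ 15072.718.
Standard quotas: Alpha 1.5546, Beta 7.9266, Gamma 6.5809, Delta 3.4803, Epsilon 3.5386, Zeta 2.1412, Eta 8.6746, Theta 5.1031.
Lower quotas: Alpha 1, Beta 7, Gamma 6, Delta 3, Epsilon 3, Zeta 2, Eta 8, Theta 5 (sum 35, leaving 4 seats).
Remainders in descending order: Beta 0.9266, Eta 0.6746, Gamma 0.5809, Alpha 0.5546, Epsilon 0.5386, Delta 0.4803, Zeta 0.1412, Theta 0.1031.
The surplus seats go to Beta, Eta, Gamma, Alpha.
Beta receives 8.

8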